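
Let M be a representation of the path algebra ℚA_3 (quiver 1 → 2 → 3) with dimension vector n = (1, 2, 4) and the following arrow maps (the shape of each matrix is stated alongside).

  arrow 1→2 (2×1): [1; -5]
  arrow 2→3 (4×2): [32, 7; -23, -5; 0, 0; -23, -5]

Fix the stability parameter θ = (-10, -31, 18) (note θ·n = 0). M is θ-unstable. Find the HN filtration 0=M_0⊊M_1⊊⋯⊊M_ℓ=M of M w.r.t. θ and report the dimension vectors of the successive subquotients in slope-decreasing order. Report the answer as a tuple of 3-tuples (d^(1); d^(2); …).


Barcode: M ≅ I[1,3], I[2,3], I[3,3]^2. HN layers by μ_θ (3 steps, strictly decreasing):
  μ^(1)=18; μ^(2)=-41/2; μ^(3)=-31

((0, 0, 4); (1, 1, 0); (0, 1, 0))


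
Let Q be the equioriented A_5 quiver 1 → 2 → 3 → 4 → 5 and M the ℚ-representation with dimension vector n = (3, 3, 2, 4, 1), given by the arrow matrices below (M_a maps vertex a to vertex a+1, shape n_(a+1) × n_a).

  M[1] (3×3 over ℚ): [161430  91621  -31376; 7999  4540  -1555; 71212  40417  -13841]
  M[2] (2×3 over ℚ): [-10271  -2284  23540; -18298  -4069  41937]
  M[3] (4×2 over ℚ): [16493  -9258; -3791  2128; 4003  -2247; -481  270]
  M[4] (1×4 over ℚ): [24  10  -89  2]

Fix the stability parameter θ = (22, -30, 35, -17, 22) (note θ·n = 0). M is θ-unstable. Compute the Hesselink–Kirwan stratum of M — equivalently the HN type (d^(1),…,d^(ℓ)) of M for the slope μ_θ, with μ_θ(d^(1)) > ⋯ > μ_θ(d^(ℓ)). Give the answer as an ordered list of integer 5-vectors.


Interval decomposition of M: I[1,2], I[1,4], I[1,5], I[4,4]^2.
HN type (ℓ=4): μ^(1)=22; μ^(2)=9; μ^(3)=-4; μ^(4)=-17

((0, 0, 0, 0, 1); (0, 0, 2, 2, 0); (3, 3, 0, 0, 0); (0, 0, 0, 2, 0))


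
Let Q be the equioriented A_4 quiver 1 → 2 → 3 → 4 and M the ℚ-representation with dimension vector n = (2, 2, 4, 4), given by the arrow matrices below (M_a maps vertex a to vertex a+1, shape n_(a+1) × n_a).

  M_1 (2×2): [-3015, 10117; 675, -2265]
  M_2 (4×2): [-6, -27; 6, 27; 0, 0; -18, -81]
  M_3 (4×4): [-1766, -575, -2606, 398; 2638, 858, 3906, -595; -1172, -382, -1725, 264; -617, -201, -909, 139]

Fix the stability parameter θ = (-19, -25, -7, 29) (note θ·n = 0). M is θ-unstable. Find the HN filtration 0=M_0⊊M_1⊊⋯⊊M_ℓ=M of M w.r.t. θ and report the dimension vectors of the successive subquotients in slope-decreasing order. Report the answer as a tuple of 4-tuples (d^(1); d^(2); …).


Via rank(M_{q-1}∘⋯∘M_p): M ≅ I[1,1], I[1,4], I[2,2], I[3,4]^3.
μ_θ-semistable layers: μ^(1)=29; μ^(2)=-7; μ^(3)=-19; μ^(4)=-22; μ^(5)=-25

((0, 0, 0, 4); (0, 0, 4, 0); (1, 0, 0, 0); (1, 1, 0, 0); (0, 1, 0, 0))


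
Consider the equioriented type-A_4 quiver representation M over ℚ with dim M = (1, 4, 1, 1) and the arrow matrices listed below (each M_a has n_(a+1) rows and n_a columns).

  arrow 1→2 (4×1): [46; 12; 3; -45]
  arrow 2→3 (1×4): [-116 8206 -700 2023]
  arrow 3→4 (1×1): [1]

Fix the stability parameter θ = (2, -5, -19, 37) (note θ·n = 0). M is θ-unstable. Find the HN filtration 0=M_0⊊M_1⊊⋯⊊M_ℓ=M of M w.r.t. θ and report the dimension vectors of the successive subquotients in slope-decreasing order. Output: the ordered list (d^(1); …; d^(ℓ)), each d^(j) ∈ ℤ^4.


Barcode: M ≅ I[1,4], I[2,2]^3. HN layers by μ_θ (3 steps, strictly decreasing):
  μ^(1)=37; μ^(2)=-5; μ^(3)=-22/3

((0, 0, 0, 1); (0, 3, 0, 0); (1, 1, 1, 0))


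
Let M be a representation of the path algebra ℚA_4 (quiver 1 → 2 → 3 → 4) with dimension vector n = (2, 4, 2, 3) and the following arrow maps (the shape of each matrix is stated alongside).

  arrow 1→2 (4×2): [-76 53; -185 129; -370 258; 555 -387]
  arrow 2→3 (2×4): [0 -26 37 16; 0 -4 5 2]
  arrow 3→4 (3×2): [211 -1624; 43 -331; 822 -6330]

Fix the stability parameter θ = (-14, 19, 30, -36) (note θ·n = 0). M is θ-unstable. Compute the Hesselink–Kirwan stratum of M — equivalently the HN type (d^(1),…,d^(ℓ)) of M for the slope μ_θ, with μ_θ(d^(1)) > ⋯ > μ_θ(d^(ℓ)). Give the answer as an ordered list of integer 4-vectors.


Via rank(M_{q-1}∘⋯∘M_p): M ≅ I[1,2]^2, I[2,4]^2, I[4,4].
μ_θ-semistable layers: μ^(1)=19; μ^(2)=13/3; μ^(3)=-14; μ^(4)=-36

((0, 2, 0, 0); (0, 2, 2, 2); (2, 0, 0, 0); (0, 0, 0, 1))


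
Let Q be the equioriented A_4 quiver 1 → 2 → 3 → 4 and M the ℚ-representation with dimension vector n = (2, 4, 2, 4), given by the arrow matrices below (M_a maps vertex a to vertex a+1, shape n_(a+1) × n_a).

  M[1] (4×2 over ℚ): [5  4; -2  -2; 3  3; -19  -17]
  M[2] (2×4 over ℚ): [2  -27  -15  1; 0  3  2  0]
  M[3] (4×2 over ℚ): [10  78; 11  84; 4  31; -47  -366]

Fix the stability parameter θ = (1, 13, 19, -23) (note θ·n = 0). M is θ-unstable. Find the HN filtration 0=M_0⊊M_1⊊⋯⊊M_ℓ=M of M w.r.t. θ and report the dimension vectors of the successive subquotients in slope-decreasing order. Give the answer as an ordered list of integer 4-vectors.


Barcode: M ≅ I[1,2]^2, I[2,4]^2, I[4,4]^2. HN layers by μ_θ (4 steps, strictly decreasing):
  μ^(1)=13; μ^(2)=3; μ^(3)=1; μ^(4)=-23

((0, 2, 0, 0); (0, 2, 2, 2); (2, 0, 0, 0); (0, 0, 0, 2))


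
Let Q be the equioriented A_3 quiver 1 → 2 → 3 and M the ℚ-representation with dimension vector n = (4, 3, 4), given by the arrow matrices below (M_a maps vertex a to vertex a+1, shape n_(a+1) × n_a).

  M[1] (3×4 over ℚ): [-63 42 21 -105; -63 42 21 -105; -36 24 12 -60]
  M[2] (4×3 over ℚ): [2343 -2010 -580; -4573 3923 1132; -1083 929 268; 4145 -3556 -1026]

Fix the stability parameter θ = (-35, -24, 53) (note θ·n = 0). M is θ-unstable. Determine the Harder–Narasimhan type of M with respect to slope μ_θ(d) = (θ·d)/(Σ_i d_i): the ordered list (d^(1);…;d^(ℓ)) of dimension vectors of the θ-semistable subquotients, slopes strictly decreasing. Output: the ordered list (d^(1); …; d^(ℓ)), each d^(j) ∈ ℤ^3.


Interval decomposition of M: I[1,1]^3, I[1,3], I[2,3]^2, I[3,3].
HN type (ℓ=3): μ^(1)=53; μ^(2)=-24; μ^(3)=-35

((0, 0, 4); (0, 3, 0); (4, 0, 0))


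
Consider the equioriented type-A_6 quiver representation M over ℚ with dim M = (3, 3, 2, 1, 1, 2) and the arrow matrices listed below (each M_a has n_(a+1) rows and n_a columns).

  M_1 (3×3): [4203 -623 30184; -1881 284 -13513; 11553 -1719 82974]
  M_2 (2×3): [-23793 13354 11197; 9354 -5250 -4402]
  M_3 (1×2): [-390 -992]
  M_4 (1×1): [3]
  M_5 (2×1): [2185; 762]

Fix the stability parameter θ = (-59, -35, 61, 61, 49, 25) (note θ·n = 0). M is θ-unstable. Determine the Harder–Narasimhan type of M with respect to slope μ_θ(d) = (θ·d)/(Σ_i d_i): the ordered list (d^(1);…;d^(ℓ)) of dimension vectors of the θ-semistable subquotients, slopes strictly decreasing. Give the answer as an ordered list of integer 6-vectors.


Barcode: M ≅ I[1,1], I[1,3], I[1,6], I[2,2], I[6,6]. HN layers by μ_θ (5 steps, strictly decreasing):
  μ^(1)=61; μ^(2)=49; μ^(3)=25; μ^(4)=-35; μ^(5)=-59

((0, 0, 1, 0, 0, 0); (0, 0, 1, 1, 1, 1); (0, 0, 0, 0, 0, 1); (0, 3, 0, 0, 0, 0); (3, 0, 0, 0, 0, 0))


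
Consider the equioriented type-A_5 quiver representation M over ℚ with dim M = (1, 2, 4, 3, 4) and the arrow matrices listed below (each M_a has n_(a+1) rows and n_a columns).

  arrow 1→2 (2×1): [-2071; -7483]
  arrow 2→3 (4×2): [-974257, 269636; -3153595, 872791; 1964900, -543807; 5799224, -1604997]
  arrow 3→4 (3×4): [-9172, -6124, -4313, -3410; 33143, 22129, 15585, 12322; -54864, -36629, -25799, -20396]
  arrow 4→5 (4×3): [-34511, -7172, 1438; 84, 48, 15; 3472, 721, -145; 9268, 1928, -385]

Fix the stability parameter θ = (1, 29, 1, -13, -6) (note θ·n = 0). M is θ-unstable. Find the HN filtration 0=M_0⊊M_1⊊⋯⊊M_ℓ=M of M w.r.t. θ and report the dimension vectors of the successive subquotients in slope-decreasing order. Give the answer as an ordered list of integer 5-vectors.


Barcode: M ≅ I[1,5], I[2,5], I[3,3], I[3,5], I[5,5]. HN layers by μ_θ (3 steps, strictly decreasing):
  μ^(1)=11/4; μ^(2)=1; μ^(3)=-6

((0, 2, 2, 2, 2); (1, 0, 1, 0, 0); (0, 0, 1, 1, 2))


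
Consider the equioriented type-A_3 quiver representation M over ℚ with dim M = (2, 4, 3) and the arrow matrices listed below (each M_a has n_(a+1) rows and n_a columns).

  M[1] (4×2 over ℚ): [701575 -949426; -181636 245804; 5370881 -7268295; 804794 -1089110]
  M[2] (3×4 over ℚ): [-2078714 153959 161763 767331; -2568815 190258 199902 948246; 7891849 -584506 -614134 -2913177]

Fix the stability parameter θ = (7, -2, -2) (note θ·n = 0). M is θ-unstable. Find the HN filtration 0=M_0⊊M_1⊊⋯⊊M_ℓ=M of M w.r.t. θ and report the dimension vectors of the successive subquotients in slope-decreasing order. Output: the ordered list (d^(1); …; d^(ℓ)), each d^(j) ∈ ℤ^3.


Via rank(M_{q-1}∘⋯∘M_p): M ≅ I[1,3]^2, I[2,2], I[2,3].
μ_θ-semistable layers: μ^(1)=1; μ^(2)=-2

((2, 2, 2); (0, 2, 1))


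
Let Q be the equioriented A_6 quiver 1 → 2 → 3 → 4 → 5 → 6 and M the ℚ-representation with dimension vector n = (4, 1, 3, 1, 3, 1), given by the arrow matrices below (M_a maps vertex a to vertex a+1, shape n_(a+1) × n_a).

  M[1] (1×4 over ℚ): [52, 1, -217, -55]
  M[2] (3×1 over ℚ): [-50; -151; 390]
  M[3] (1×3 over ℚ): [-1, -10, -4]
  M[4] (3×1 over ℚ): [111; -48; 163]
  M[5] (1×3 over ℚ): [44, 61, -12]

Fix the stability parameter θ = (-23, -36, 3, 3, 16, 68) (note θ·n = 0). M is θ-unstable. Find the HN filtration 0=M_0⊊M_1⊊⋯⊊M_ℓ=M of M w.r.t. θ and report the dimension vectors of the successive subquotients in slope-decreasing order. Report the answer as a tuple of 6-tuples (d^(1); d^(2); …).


Interval decomposition of M: I[1,1]^3, I[1,3], I[3,3], I[3,5], I[5,5], I[5,6].
HN type (ℓ=5): μ^(1)=68; μ^(2)=16; μ^(3)=3; μ^(4)=-23; μ^(5)=-59/2

((0, 0, 0, 0, 0, 1); (0, 0, 0, 0, 3, 0); (0, 0, 3, 1, 0, 0); (3, 0, 0, 0, 0, 0); (1, 1, 0, 0, 0, 0))


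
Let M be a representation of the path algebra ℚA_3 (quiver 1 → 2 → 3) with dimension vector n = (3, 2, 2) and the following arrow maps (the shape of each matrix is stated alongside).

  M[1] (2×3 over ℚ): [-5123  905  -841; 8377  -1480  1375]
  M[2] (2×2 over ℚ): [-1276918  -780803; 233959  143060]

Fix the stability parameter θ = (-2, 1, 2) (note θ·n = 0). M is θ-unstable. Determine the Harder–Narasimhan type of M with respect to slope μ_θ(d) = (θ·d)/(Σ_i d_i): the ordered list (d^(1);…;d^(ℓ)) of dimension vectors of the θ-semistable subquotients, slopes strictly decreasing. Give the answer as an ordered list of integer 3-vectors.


Barcode: M ≅ I[1,1], I[1,3]^2. HN layers by μ_θ (3 steps, strictly decreasing):
  μ^(1)=2; μ^(2)=1; μ^(3)=-2

((0, 0, 2); (0, 2, 0); (3, 0, 0))


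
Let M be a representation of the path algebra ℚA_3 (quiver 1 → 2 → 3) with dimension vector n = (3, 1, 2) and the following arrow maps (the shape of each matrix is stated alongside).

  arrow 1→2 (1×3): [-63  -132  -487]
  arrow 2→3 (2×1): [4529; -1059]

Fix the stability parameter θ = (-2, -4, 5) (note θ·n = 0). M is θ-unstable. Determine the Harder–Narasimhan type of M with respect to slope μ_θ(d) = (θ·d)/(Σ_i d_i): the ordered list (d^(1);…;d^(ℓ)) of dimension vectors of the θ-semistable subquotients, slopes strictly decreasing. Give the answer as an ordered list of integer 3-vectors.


Interval decomposition of M: I[1,1]^2, I[1,3], I[3,3].
HN type (ℓ=3): μ^(1)=5; μ^(2)=-2; μ^(3)=-3

((0, 0, 2); (2, 0, 0); (1, 1, 0))


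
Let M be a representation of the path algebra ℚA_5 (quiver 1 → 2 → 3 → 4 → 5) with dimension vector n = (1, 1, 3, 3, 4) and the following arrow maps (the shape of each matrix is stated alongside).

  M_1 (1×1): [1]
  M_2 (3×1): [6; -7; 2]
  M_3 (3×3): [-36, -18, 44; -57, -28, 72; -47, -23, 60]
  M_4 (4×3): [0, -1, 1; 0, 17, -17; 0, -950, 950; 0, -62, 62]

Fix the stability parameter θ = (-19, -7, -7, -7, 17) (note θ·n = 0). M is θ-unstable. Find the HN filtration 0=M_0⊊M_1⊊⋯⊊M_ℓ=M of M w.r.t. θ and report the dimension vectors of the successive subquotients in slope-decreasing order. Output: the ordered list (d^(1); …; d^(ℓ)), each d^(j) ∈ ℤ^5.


Via rank(M_{q-1}∘⋯∘M_p): M ≅ I[1,5], I[3,4]^2, I[5,5]^3.
μ_θ-semistable layers: μ^(1)=17; μ^(2)=-7; μ^(3)=-19

((0, 0, 0, 0, 4); (0, 1, 3, 3, 0); (1, 0, 0, 0, 0))


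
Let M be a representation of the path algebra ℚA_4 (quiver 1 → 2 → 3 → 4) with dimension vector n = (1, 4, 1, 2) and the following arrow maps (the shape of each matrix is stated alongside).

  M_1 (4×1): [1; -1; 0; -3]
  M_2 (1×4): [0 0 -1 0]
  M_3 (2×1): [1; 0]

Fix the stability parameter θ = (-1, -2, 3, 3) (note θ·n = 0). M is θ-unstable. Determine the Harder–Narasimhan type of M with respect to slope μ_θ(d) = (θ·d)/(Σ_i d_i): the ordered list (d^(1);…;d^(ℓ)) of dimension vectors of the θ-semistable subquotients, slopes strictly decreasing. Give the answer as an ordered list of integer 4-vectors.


Barcode: M ≅ I[1,2], I[2,2]^2, I[2,4], I[4,4]. HN layers by μ_θ (3 steps, strictly decreasing):
  μ^(1)=3; μ^(2)=-3/2; μ^(3)=-2

((0, 0, 1, 2); (1, 1, 0, 0); (0, 3, 0, 0))


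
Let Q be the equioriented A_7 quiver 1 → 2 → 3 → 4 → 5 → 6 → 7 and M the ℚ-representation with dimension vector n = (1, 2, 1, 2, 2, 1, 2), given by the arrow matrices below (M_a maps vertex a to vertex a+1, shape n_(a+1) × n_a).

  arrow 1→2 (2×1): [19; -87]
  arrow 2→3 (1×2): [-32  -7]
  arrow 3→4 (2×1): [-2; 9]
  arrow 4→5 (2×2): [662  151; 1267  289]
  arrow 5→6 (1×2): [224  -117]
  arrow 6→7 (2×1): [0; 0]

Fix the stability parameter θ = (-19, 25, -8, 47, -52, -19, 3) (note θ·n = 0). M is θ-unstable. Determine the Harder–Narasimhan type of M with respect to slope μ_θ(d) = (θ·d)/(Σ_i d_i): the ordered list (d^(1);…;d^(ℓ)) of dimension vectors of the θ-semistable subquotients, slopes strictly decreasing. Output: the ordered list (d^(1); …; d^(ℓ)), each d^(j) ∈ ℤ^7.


Via rank(M_{q-1}∘⋯∘M_p): M ≅ I[1,6], I[2,2], I[4,5], I[7,7]^2.
μ_θ-semistable layers: μ^(1)=25; μ^(2)=3; μ^(3)=-7/5; μ^(4)=-5/2; μ^(5)=-19

((0, 1, 0, 0, 0, 0, 0); (0, 0, 0, 0, 0, 0, 2); (0, 1, 1, 1, 1, 1, 0); (0, 0, 0, 1, 1, 0, 0); (1, 0, 0, 0, 0, 0, 0))


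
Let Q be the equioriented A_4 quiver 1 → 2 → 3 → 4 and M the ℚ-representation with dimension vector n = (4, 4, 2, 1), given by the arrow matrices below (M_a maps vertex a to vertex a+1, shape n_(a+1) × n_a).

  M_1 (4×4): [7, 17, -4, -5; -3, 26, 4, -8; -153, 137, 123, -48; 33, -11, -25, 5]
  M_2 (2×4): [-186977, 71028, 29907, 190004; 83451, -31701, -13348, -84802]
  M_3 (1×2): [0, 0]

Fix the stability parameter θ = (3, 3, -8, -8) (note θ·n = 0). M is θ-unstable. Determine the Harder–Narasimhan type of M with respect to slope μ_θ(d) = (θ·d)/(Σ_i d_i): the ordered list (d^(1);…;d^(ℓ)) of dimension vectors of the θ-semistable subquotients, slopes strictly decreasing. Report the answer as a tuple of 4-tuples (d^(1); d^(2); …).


Barcode: M ≅ I[1,2]^2, I[1,3]^2, I[4,4]. HN layers by μ_θ (3 steps, strictly decreasing):
  μ^(1)=3; μ^(2)=-2/3; μ^(3)=-8

((2, 2, 0, 0); (2, 2, 2, 0); (0, 0, 0, 1))


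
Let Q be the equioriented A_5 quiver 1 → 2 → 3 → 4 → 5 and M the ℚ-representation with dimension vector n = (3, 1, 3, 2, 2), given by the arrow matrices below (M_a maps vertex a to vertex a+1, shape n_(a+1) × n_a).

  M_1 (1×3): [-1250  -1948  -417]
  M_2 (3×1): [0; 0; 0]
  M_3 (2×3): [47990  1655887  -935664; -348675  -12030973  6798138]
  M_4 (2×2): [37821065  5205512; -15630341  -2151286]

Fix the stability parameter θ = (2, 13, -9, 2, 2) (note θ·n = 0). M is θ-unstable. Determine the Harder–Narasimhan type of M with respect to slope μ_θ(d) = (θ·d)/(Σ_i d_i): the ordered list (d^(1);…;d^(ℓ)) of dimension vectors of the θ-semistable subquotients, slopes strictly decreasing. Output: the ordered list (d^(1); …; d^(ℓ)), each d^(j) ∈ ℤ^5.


Barcode: M ≅ I[1,1]^2, I[1,2], I[3,3], I[3,5]^2. HN layers by μ_θ (3 steps, strictly decreasing):
  μ^(1)=13; μ^(2)=2; μ^(3)=-9

((0, 1, 0, 0, 0); (3, 0, 0, 2, 2); (0, 0, 3, 0, 0))


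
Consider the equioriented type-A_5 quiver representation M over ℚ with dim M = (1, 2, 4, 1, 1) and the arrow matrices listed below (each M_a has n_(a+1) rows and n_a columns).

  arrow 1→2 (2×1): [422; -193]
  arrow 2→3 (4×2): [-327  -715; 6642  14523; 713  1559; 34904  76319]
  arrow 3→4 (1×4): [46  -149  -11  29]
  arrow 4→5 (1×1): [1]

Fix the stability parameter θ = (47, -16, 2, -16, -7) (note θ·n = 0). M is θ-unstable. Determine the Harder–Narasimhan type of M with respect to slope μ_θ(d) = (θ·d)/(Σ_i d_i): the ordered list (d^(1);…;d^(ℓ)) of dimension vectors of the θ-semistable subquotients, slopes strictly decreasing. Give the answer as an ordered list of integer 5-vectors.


Interval decomposition of M: I[1,5], I[2,3], I[3,3]^2.
HN type (ℓ=2): μ^(1)=2; μ^(2)=-16

((1, 1, 4, 1, 1); (0, 1, 0, 0, 0))


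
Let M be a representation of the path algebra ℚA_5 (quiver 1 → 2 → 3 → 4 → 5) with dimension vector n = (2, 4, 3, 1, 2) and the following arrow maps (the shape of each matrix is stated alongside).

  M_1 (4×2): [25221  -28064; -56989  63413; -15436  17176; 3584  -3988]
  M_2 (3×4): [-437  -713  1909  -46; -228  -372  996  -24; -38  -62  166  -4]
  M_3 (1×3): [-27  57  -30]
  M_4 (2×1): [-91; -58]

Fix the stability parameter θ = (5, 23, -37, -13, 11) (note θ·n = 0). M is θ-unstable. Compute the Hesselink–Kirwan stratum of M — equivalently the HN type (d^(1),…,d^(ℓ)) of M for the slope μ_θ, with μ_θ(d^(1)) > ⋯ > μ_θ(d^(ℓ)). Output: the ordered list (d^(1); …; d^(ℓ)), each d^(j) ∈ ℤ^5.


Barcode: M ≅ I[1,2], I[1,5], I[2,2]^2, I[3,3]^2, I[5,5]. HN layers by μ_θ (5 steps, strictly decreasing):
  μ^(1)=23; μ^(2)=11; μ^(3)=5; μ^(4)=-11/2; μ^(5)=-37

((0, 3, 0, 0, 0); (0, 0, 0, 0, 2); (1, 0, 0, 0, 0); (1, 1, 1, 1, 0); (0, 0, 2, 0, 0))


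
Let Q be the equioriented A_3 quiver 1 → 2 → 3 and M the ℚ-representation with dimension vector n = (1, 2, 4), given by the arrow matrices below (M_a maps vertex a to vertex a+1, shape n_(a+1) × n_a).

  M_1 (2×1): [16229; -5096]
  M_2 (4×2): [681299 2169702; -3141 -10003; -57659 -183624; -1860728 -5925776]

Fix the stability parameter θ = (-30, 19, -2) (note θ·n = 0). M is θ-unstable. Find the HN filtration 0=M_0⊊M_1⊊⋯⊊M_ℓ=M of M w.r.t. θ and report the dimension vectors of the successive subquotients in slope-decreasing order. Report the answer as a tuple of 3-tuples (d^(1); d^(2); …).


Barcode: M ≅ I[1,3], I[2,3], I[3,3]^2. HN layers by μ_θ (3 steps, strictly decreasing):
  μ^(1)=17/2; μ^(2)=-2; μ^(3)=-30

((0, 2, 2); (0, 0, 2); (1, 0, 0))


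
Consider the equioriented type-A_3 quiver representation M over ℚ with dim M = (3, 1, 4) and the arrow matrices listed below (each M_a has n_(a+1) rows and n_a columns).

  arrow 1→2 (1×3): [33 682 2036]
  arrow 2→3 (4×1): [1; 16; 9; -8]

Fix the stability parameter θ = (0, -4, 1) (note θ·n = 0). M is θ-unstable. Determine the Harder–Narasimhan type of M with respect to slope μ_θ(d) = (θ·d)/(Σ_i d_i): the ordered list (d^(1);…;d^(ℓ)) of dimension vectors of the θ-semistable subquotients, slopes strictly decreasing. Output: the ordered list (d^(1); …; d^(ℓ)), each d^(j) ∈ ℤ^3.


Interval decomposition of M: I[1,1]^2, I[1,3], I[3,3]^3.
HN type (ℓ=3): μ^(1)=1; μ^(2)=0; μ^(3)=-2

((0, 0, 4); (2, 0, 0); (1, 1, 0))


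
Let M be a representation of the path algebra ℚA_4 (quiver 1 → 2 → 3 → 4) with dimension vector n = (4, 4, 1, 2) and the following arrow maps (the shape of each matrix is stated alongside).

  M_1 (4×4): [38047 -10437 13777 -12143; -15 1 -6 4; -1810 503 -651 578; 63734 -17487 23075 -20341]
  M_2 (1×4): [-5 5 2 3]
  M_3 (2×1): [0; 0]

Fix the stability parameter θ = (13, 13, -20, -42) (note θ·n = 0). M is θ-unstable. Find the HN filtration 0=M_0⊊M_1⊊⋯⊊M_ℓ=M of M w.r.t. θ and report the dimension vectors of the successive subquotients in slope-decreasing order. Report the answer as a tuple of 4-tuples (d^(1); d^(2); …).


Interval decomposition of M: I[1,2]^3, I[1,3], I[4,4]^2.
HN type (ℓ=3): μ^(1)=13; μ^(2)=2; μ^(3)=-42

((3, 3, 0, 0); (1, 1, 1, 0); (0, 0, 0, 2))


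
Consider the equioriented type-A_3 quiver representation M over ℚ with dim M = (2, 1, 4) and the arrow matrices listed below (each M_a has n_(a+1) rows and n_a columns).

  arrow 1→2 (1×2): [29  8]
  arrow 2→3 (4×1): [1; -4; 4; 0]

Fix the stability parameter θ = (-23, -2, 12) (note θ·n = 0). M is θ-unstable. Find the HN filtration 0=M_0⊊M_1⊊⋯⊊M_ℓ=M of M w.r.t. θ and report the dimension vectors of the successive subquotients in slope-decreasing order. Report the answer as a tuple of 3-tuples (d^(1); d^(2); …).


Interval decomposition of M: I[1,1], I[1,3], I[3,3]^3.
HN type (ℓ=3): μ^(1)=12; μ^(2)=-2; μ^(3)=-23

((0, 0, 4); (0, 1, 0); (2, 0, 0))


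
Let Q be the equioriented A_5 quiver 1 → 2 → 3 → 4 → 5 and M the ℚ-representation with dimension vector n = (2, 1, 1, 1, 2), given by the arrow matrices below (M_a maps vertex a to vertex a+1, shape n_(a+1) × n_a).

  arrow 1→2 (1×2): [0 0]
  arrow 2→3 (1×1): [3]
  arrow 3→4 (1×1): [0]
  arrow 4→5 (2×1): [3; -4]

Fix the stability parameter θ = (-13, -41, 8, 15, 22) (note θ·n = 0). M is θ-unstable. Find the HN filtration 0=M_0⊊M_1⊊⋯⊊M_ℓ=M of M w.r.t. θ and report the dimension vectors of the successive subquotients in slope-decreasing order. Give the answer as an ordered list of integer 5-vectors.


Interval decomposition of M: I[1,1]^2, I[2,3], I[4,5], I[5,5].
HN type (ℓ=5): μ^(1)=22; μ^(2)=15; μ^(3)=8; μ^(4)=-13; μ^(5)=-41

((0, 0, 0, 0, 2); (0, 0, 0, 1, 0); (0, 0, 1, 0, 0); (2, 0, 0, 0, 0); (0, 1, 0, 0, 0))


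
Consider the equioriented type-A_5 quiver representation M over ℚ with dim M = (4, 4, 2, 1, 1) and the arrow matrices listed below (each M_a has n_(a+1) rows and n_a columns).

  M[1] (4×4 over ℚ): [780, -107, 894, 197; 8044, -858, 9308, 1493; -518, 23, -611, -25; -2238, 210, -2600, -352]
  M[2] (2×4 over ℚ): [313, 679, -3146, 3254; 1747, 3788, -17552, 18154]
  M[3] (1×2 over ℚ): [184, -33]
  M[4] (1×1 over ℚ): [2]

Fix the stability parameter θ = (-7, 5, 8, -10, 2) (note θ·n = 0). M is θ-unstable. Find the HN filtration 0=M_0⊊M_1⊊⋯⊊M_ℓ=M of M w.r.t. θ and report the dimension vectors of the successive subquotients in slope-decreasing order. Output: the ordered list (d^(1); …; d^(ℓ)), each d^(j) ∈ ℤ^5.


Barcode: M ≅ I[1,2]^2, I[1,3], I[1,5]. HN layers by μ_θ (5 steps, strictly decreasing):
  μ^(1)=8; μ^(2)=5; μ^(3)=2; μ^(4)=1; μ^(5)=-7

((0, 0, 1, 0, 0); (0, 3, 0, 0, 0); (0, 0, 0, 0, 1); (0, 1, 1, 1, 0); (4, 0, 0, 0, 0))


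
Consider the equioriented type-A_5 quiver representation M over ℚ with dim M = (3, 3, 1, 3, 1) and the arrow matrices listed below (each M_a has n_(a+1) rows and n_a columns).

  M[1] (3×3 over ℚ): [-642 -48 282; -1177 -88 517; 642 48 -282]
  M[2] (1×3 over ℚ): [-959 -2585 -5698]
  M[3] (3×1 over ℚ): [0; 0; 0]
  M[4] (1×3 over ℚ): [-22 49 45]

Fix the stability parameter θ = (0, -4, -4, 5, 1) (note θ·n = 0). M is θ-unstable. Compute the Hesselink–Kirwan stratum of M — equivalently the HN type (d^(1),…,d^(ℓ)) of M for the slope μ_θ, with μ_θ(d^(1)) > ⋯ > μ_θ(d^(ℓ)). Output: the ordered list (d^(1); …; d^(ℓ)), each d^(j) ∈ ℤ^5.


Interval decomposition of M: I[1,1]^2, I[1,3], I[2,2]^2, I[4,4]^2, I[4,5].
HN type (ℓ=5): μ^(1)=5; μ^(2)=3; μ^(3)=0; μ^(4)=-8/3; μ^(5)=-4

((0, 0, 0, 2, 0); (0, 0, 0, 1, 1); (2, 0, 0, 0, 0); (1, 1, 1, 0, 0); (0, 2, 0, 0, 0))


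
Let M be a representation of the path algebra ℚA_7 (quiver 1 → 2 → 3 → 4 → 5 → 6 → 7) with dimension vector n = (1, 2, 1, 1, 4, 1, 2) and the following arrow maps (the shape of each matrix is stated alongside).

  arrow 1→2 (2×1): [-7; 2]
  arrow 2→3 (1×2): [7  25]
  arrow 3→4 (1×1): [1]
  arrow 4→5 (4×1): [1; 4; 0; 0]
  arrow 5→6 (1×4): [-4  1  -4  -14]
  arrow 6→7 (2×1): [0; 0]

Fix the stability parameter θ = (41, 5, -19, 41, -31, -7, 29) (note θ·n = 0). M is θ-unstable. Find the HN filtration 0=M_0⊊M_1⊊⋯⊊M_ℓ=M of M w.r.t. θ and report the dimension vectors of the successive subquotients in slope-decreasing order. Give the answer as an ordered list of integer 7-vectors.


Via rank(M_{q-1}∘⋯∘M_p): M ≅ I[1,5], I[2,2], I[5,5]^2, I[5,6], I[7,7]^2.
μ_θ-semistable layers: μ^(1)=29; μ^(2)=37/5; μ^(3)=5; μ^(4)=-7; μ^(5)=-31

((0, 0, 0, 0, 0, 0, 2); (1, 1, 1, 1, 1, 0, 0); (0, 1, 0, 0, 0, 0, 0); (0, 0, 0, 0, 0, 1, 0); (0, 0, 0, 0, 3, 0, 0))


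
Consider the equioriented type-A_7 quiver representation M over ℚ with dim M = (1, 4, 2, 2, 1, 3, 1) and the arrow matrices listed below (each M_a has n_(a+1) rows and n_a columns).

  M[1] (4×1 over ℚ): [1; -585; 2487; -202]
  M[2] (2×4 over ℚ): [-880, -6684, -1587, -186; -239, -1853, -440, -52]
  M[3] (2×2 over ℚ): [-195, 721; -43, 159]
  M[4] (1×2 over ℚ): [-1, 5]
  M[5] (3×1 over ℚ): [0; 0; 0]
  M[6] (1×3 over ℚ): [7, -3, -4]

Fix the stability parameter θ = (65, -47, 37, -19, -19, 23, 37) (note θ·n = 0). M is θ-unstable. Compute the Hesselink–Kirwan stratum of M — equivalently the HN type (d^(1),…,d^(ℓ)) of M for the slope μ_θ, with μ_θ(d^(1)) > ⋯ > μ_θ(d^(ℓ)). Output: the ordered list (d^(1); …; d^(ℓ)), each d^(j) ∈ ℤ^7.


Barcode: M ≅ I[1,4], I[2,2]^2, I[2,5], I[6,6]^2, I[6,7]. HN layers by μ_θ (5 steps, strictly decreasing):
  μ^(1)=37; μ^(2)=23; μ^(3)=9; μ^(4)=-1/3; μ^(5)=-47

((0, 0, 0, 0, 0, 0, 1); (0, 0, 0, 0, 0, 3, 0); (1, 1, 1, 1, 0, 0, 0); (0, 0, 1, 1, 1, 0, 0); (0, 3, 0, 0, 0, 0, 0))


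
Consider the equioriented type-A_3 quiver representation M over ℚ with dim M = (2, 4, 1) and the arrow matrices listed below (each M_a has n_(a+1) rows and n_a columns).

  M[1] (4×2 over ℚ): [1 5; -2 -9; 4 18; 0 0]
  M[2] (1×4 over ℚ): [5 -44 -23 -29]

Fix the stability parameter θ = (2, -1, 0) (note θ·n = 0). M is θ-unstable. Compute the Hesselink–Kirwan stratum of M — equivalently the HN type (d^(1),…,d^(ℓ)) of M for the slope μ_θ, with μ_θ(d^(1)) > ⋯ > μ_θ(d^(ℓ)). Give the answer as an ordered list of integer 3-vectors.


Barcode: M ≅ I[1,2], I[1,3], I[2,2]^2. HN layers by μ_θ (3 steps, strictly decreasing):
  μ^(1)=1/2; μ^(2)=1/3; μ^(3)=-1

((1, 1, 0); (1, 1, 1); (0, 2, 0))


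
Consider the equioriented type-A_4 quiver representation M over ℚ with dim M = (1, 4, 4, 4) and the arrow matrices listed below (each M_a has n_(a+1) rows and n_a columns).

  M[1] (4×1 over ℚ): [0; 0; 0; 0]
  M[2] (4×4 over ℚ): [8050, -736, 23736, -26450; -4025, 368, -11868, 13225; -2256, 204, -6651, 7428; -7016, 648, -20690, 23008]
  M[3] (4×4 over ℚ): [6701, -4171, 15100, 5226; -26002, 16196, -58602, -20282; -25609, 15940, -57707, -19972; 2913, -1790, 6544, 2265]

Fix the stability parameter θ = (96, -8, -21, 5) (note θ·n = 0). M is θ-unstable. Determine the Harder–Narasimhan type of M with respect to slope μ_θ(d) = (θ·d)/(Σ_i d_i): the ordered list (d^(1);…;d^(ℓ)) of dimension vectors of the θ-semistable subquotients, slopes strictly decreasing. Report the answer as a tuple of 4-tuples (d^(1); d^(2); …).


Via rank(M_{q-1}∘⋯∘M_p): M ≅ I[1,1], I[2,2]^2, I[2,4]^2, I[3,4]^2.
μ_θ-semistable layers: μ^(1)=96; μ^(2)=5; μ^(3)=-8; μ^(4)=-29/2; μ^(5)=-21

((1, 0, 0, 0); (0, 0, 0, 4); (0, 2, 0, 0); (0, 2, 2, 0); (0, 0, 2, 0))


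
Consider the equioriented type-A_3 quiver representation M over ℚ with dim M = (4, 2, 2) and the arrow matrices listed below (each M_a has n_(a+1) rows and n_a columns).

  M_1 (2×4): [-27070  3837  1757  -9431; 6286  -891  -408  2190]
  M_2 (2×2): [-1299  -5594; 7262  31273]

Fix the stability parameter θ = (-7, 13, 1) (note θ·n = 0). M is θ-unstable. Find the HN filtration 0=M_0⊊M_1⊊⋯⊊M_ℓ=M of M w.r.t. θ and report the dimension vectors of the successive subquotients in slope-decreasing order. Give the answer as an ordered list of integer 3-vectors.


Barcode: M ≅ I[1,1]^2, I[1,3]^2. HN layers by μ_θ (2 steps, strictly decreasing):
  μ^(1)=7; μ^(2)=-7

((0, 2, 2); (4, 0, 0))


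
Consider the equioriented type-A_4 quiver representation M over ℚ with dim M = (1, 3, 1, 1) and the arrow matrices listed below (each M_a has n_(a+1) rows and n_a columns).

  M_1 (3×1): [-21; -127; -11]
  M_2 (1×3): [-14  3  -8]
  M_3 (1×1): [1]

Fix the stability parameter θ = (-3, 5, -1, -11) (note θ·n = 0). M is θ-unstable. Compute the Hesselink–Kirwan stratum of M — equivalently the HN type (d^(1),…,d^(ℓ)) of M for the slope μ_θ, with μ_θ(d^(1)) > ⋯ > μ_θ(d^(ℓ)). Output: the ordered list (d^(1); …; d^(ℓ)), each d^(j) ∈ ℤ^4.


Interval decomposition of M: I[1,4], I[2,2]^2.
HN type (ℓ=3): μ^(1)=5; μ^(2)=-7/3; μ^(3)=-3

((0, 2, 0, 0); (0, 1, 1, 1); (1, 0, 0, 0))


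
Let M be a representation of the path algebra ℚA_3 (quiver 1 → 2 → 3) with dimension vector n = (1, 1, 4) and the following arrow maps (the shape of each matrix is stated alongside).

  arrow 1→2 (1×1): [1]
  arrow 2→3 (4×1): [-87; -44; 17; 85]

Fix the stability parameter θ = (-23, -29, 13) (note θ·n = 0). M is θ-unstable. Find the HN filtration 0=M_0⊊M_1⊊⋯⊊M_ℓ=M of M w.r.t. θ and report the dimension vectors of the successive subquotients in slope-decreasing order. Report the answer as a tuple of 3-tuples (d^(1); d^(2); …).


Via rank(M_{q-1}∘⋯∘M_p): M ≅ I[1,3], I[3,3]^3.
μ_θ-semistable layers: μ^(1)=13; μ^(2)=-26

((0, 0, 4); (1, 1, 0))


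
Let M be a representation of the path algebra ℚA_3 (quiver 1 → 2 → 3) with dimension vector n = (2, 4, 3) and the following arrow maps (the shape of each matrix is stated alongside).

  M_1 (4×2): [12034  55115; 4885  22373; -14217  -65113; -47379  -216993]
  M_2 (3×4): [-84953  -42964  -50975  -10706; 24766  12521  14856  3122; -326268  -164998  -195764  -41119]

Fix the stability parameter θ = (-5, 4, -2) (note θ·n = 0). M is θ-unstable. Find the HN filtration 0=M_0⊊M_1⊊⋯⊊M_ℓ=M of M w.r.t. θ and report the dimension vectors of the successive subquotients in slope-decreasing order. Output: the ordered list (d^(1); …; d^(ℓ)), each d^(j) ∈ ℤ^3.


Interval decomposition of M: I[1,3]^2, I[2,2], I[2,3].
HN type (ℓ=3): μ^(1)=4; μ^(2)=1; μ^(3)=-5

((0, 1, 0); (0, 3, 3); (2, 0, 0))


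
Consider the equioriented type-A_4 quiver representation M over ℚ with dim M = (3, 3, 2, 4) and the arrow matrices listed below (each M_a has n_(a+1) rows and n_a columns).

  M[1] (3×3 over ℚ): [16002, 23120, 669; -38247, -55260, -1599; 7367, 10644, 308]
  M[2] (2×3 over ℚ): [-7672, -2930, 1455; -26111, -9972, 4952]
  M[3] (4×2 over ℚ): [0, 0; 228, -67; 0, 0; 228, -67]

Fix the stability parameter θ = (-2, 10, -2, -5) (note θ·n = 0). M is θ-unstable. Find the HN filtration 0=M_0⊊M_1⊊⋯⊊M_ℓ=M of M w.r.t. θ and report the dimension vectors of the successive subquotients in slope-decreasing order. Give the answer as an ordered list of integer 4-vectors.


Barcode: M ≅ I[1,1], I[1,3], I[1,4], I[2,2], I[4,4]^3. HN layers by μ_θ (5 steps, strictly decreasing):
  μ^(1)=10; μ^(2)=4; μ^(3)=1; μ^(4)=-2; μ^(5)=-5

((0, 1, 0, 0); (0, 1, 1, 0); (0, 1, 1, 1); (3, 0, 0, 0); (0, 0, 0, 3))


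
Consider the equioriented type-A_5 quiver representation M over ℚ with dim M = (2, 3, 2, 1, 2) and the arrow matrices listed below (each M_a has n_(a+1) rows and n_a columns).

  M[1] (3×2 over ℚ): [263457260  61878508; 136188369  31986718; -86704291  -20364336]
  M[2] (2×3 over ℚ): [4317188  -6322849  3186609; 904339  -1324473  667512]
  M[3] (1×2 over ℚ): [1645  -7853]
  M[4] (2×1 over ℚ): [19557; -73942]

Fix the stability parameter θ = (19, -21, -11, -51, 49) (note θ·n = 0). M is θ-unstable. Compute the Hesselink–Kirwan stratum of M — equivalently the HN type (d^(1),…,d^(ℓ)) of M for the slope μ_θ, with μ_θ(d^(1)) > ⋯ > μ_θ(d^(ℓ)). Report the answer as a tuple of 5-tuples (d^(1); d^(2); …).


Barcode: M ≅ I[1,3], I[1,5], I[2,2], I[5,5]. HN layers by μ_θ (4 steps, strictly decreasing):
  μ^(1)=49; μ^(2)=-13/3; μ^(3)=-16; μ^(4)=-21

((0, 0, 0, 0, 2); (1, 1, 1, 0, 0); (1, 1, 1, 1, 0); (0, 1, 0, 0, 0))


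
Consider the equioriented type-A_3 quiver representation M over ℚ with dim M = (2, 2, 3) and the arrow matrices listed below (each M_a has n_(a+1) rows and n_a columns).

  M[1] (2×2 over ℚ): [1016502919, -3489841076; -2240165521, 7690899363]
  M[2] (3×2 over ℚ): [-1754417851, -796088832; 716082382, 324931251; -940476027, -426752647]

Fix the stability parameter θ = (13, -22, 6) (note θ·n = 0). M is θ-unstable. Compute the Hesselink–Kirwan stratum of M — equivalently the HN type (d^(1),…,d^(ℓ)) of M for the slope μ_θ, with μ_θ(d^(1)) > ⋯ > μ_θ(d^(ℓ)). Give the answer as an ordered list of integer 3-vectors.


Barcode: M ≅ I[1,3]^2, I[3,3]. HN layers by μ_θ (2 steps, strictly decreasing):
  μ^(1)=6; μ^(2)=-9/2

((0, 0, 3); (2, 2, 0))


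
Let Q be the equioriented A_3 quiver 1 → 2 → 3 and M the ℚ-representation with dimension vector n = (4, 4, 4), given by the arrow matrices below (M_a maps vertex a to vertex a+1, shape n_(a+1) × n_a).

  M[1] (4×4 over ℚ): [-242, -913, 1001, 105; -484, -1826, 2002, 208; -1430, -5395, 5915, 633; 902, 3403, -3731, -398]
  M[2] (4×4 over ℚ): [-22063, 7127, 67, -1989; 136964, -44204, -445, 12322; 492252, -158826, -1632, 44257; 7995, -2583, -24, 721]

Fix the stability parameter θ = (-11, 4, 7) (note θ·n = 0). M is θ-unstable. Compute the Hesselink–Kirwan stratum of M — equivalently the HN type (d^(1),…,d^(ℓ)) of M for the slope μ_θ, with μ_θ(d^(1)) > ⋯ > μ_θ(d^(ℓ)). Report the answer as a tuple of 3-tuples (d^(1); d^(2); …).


Interval decomposition of M: I[1,1]^2, I[1,3]^2, I[2,2], I[2,3], I[3,3].
HN type (ℓ=3): μ^(1)=7; μ^(2)=4; μ^(3)=-11

((0, 0, 4); (0, 4, 0); (4, 0, 0))


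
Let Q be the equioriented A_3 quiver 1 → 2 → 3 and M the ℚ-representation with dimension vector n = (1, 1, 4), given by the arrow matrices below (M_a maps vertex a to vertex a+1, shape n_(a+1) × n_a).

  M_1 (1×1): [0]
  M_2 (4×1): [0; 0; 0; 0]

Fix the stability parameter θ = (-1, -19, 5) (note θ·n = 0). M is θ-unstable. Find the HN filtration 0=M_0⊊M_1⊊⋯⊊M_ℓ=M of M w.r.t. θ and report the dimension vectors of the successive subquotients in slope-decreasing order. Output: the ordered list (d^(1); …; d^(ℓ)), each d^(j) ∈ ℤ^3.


Via rank(M_{q-1}∘⋯∘M_p): M ≅ I[1,1], I[2,2], I[3,3]^4.
μ_θ-semistable layers: μ^(1)=5; μ^(2)=-1; μ^(3)=-19

((0, 0, 4); (1, 0, 0); (0, 1, 0))


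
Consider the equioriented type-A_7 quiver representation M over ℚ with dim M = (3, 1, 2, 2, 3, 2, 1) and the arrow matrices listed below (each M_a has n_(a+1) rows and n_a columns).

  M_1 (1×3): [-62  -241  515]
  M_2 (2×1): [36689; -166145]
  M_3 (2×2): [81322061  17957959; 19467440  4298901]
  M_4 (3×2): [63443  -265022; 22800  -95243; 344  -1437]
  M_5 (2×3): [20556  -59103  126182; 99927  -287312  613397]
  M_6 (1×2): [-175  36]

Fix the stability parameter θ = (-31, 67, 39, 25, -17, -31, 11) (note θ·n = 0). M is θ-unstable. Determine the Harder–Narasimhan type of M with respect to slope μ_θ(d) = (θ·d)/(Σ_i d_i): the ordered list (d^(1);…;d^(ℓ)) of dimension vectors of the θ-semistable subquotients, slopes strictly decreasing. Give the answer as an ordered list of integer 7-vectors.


Via rank(M_{q-1}∘⋯∘M_p): M ≅ I[1,1]^2, I[1,7], I[3,6], I[5,5].
μ_θ-semistable layers: μ^(1)=47/3; μ^(2)=4; μ^(3)=-17; μ^(4)=-31

((0, 1, 1, 1, 1, 1, 1); (0, 0, 1, 1, 1, 1, 0); (0, 0, 0, 0, 1, 0, 0); (3, 0, 0, 0, 0, 0, 0))


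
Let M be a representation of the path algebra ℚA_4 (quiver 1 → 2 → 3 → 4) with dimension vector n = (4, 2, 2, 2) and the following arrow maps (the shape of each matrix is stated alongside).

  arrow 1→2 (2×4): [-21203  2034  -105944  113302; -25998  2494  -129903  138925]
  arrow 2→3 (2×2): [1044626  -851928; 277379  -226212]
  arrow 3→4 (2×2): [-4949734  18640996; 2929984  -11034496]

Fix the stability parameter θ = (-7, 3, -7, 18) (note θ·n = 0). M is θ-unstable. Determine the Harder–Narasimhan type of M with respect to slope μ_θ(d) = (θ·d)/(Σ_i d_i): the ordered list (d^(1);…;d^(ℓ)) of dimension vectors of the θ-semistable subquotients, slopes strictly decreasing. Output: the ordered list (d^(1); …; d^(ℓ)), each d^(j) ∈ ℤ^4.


Via rank(M_{q-1}∘⋯∘M_p): M ≅ I[1,1]^2, I[1,2], I[1,3], I[3,4], I[4,4].
μ_θ-semistable layers: μ^(1)=18; μ^(2)=3; μ^(3)=-2; μ^(4)=-7

((0, 0, 0, 2); (0, 1, 0, 0); (0, 1, 1, 0); (4, 0, 1, 0))


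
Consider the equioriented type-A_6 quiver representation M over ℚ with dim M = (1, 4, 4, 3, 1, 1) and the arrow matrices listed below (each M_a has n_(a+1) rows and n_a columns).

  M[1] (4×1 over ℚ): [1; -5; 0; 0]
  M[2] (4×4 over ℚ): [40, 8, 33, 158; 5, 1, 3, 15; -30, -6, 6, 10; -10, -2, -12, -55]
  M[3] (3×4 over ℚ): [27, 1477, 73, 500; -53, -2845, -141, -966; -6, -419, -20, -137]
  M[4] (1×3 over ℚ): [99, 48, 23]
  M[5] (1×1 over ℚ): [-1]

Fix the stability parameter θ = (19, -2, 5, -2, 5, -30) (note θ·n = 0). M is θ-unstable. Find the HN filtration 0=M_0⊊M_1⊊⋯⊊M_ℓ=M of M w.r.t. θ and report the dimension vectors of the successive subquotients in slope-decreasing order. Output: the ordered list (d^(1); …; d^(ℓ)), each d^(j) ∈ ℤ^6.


Interval decomposition of M: I[1,2], I[2,4]^2, I[2,6], I[3,3].
HN type (ℓ=5): μ^(1)=17/2; μ^(2)=5; μ^(3)=3/2; μ^(4)=-2; μ^(5)=-24/5

((1, 1, 0, 0, 0, 0); (0, 0, 1, 0, 0, 0); (0, 0, 2, 2, 0, 0); (0, 2, 0, 0, 0, 0); (0, 1, 1, 1, 1, 1))


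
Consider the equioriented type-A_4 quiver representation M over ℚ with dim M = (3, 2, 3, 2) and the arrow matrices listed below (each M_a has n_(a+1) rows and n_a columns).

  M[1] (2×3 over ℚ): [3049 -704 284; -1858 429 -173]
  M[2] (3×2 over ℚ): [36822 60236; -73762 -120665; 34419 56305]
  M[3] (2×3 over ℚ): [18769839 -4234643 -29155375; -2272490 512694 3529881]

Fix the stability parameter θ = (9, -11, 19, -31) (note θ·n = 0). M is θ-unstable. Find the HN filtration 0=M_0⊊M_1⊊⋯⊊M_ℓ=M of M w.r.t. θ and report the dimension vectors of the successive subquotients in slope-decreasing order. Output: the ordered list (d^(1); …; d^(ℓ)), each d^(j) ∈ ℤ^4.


Via rank(M_{q-1}∘⋯∘M_p): M ≅ I[1,1], I[1,4]^2, I[3,3].
μ_θ-semistable layers: μ^(1)=19; μ^(2)=9; μ^(3)=-7/2

((0, 0, 1, 0); (1, 0, 0, 0); (2, 2, 2, 2))


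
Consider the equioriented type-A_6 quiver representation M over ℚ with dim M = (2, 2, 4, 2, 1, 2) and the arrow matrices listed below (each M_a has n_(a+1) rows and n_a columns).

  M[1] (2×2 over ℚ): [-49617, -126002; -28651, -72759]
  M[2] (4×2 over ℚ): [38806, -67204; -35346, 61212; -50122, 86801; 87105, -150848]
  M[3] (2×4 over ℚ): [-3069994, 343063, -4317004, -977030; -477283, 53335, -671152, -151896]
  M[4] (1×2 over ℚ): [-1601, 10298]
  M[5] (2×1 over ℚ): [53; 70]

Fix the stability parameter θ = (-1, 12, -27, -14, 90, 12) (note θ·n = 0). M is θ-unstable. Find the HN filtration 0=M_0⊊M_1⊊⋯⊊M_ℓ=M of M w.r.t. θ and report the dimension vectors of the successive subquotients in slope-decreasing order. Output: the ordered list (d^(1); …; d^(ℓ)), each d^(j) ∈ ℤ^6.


Interval decomposition of M: I[1,3], I[1,6], I[3,3], I[3,4], I[6,6].
HN type (ℓ=6): μ^(1)=51; μ^(2)=12; μ^(3)=-16/3; μ^(4)=-15/2; μ^(5)=-14; μ^(6)=-27

((0, 0, 0, 0, 1, 1); (0, 0, 0, 0, 0, 1); (1, 1, 1, 0, 0, 0); (1, 1, 1, 1, 0, 0); (0, 0, 0, 1, 0, 0); (0, 0, 2, 0, 0, 0))


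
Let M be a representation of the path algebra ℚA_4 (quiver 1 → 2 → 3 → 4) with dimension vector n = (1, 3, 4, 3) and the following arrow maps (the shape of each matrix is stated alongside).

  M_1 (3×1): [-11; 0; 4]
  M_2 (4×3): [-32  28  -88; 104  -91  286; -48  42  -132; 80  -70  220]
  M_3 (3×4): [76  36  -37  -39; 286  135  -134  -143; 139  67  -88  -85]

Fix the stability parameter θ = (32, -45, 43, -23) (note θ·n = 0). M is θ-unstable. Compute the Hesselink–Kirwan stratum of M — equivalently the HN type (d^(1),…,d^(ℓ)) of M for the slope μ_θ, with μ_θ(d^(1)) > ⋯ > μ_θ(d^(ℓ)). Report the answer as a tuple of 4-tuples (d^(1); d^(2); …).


Barcode: M ≅ I[1,2], I[2,2], I[2,4], I[3,3], I[3,4]^2. HN layers by μ_θ (4 steps, strictly decreasing):
  μ^(1)=43; μ^(2)=10; μ^(3)=-13/2; μ^(4)=-45

((0, 0, 1, 0); (0, 0, 3, 3); (1, 1, 0, 0); (0, 2, 0, 0))
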